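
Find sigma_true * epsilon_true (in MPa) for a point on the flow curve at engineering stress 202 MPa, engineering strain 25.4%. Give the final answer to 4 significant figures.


sigma_true = sigma_eng * (1 + epsilon_eng)
sigma_true = 202 * (1 + 0.254) = 253.308 MPa
epsilon_true = ln(1 + epsilon_eng)
epsilon_true = ln(1 + 0.254) = 0.226338
sigma_true * epsilon_true = 253.308 * 0.226338 = 57.33 MPa


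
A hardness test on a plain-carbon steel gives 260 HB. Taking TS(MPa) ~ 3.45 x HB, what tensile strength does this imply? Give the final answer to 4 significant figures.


TS (MPa) = 3.45 * HB
TS = 3.45 * 260
TS = 897 MPa


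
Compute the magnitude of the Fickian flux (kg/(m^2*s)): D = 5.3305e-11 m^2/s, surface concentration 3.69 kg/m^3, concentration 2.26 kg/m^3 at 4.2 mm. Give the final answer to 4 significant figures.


J = -D * (dC/dx) = D * (C1 - C2) / dx
J = 5.3305e-11 * (3.69 - 2.26) / 4.2e-03
J = 1.815e-08 kg/(m^2*s)


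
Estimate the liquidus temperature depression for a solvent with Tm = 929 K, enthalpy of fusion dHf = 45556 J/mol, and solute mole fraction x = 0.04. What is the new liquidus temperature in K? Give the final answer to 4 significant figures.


dT = R*Tm^2*x / dHf
dT = 8.314 * 929^2 * 0.04 / 45556
dT = 6.30022 K
T_new = 929 - 6.30022 = 922.7 K


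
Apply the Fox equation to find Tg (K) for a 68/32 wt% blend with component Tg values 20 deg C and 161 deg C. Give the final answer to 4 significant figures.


1/Tg = w1/Tg1 + w2/Tg2 (in Kelvin)
Tg1 = 293.15 K, Tg2 = 434.15 K
1/Tg = 0.68/293.15 + 0.32/434.15
Tg = 327.1 K


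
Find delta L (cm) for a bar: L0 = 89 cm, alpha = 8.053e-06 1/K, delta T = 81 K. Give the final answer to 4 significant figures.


dL = L0 * alpha * dT
dL = 89 * 8.053e-06 * 81
dL = 0.05805 cm


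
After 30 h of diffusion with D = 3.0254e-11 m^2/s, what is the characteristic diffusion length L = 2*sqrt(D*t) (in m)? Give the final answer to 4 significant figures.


t = 30 hr = 108000 s
Diffusion length = 2*sqrt(D*t)
= 2*sqrt(3.0254e-11 * 108000)
= 3.615e-03 m


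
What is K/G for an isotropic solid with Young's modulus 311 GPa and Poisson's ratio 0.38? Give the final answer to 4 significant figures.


G = E / (2*(1+nu))
G = 311 / (2*(1+0.38)) = 112.681 GPa
K = E / (3*(1-2*nu))
K = 311 / (3*(1-2*0.38)) = 431.944 GPa
K/G = 431.944 / 112.681 = 3.833


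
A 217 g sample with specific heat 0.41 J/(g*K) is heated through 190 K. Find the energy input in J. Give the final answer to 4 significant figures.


Q = m * cp * dT
Q = 217 * 0.41 * 190
Q = 16900 J


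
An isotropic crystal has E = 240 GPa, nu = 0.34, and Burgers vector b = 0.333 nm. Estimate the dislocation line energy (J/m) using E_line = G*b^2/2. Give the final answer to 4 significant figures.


Step 1: G = E / (2*(1+nu))
G = 240 / (2*(1+0.34)) = 89.5522 GPa = 8.95522e+10 Pa
Step 2: E_line = G*b^2/2
b = 0.333 nm = 3.33e-10 m
E_line = 0.5 * 8.95522e+10 * (3.33e-10)^2 = 4.965e-09 J/m


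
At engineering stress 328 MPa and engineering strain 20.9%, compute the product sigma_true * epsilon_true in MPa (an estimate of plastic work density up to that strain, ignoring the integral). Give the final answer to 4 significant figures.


sigma_true = sigma_eng * (1 + epsilon_eng)
sigma_true = 328 * (1 + 0.209) = 396.552 MPa
epsilon_true = ln(1 + epsilon_eng)
epsilon_true = ln(1 + 0.209) = 0.189794
sigma_true * epsilon_true = 396.552 * 0.189794 = 75.26 MPa


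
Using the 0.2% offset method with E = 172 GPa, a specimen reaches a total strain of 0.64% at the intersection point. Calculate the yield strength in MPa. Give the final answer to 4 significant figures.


Offset strain = 0.002
Elastic strain at yield = total_strain - offset = 6.4e-03 - 0.002 = 4.4e-03
sigma_y = E * elastic_strain = 172000 * 4.4e-03
sigma_y = 756.8 MPa


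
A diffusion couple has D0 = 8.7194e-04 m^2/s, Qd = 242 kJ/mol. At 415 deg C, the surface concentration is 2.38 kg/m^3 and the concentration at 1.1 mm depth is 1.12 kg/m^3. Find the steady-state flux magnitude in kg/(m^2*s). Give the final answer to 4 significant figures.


Step 1: D = D0 * exp(-Qd/(R*T))
T = 415 + 273.15 = 688.15 K
D = 8.7194e-04 * exp(-242e3 / (8.314 * 688.15)) = 3.72046e-22 m^2/s
Step 2: J = D * (C1 - C2) / dx
J = 3.72046e-22 * (2.38 - 1.12) / 1.1e-03
J = 4.262e-19 kg/(m^2*s)


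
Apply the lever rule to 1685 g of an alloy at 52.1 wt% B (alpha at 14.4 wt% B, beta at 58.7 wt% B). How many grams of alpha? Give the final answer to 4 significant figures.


f_alpha = (C_beta - C0) / (C_beta - C_alpha)
f_alpha = (58.7 - 52.1) / (58.7 - 14.4) = 0.148984
m_alpha = f_alpha * m_total = 0.148984 * 1685 = 251 g


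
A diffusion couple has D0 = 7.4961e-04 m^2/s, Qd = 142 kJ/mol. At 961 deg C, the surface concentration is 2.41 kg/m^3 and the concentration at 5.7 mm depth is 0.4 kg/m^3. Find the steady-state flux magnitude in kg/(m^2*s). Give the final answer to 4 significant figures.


Step 1: D = D0 * exp(-Qd/(R*T))
T = 961 + 273.15 = 1234.15 K
D = 7.4961e-04 * exp(-142e3 / (8.314 * 1234.15)) = 7.32075e-10 m^2/s
Step 2: J = D * (C1 - C2) / dx
J = 7.32075e-10 * (2.41 - 0.4) / 5.7e-03
J = 2.582e-07 kg/(m^2*s)


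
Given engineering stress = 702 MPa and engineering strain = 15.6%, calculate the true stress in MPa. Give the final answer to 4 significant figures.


sigma_true = sigma_eng * (1 + epsilon_eng)
sigma_true = 702 * (1 + 0.156)
sigma_true = 811.5 MPa


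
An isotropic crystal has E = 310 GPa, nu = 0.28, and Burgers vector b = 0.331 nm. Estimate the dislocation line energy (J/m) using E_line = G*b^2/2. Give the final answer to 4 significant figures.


Step 1: G = E / (2*(1+nu))
G = 310 / (2*(1+0.28)) = 121.094 GPa = 1.21094e+11 Pa
Step 2: E_line = G*b^2/2
b = 0.331 nm = 3.31e-10 m
E_line = 0.5 * 1.21094e+11 * (3.31e-10)^2 = 6.634e-09 J/m


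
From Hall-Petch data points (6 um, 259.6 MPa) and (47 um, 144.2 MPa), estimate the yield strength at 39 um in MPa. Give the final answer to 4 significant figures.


sigma_y = sigma0 + k / sqrt(d)
1/sqrt(d1) = 1/sqrt(6e-06) = 408.248;  1/sqrt(d2) = 145.865
k = (sigma1 - sigma2) / (1/sqrt(d1) - 1/sqrt(d2)) = (259.6 - 144.2) / (408.248 - 145.865) = 0.439815 MPa*m^0.5
sigma0 = sigma1 - k/sqrt(d1) = 259.6 - 0.439815*408.248 = 80.0465 MPa
sigma_y(d3) = 80.0465 + 0.439815 / sqrt(3.9e-05) = 150.5 MPa


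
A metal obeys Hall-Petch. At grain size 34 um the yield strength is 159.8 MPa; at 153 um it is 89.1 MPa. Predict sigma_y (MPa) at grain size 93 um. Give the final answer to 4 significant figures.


sigma_y = sigma0 + k / sqrt(d)
1/sqrt(d1) = 1/sqrt(3.4e-05) = 171.499;  1/sqrt(d2) = 80.8452
k = (sigma1 - sigma2) / (1/sqrt(d1) - 1/sqrt(d2)) = (159.8 - 89.1) / (171.499 - 80.8452) = 0.779894 MPa*m^0.5
sigma0 = sigma1 - k/sqrt(d1) = 159.8 - 0.779894*171.499 = 26.0493 MPa
sigma_y(d3) = 26.0493 + 0.779894 / sqrt(9.3e-05) = 106.9 MPa


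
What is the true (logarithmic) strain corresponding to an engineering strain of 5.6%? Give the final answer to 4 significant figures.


epsilon_true = ln(1 + epsilon_eng)
epsilon_true = ln(1 + 0.056)
epsilon_true = 0.05449


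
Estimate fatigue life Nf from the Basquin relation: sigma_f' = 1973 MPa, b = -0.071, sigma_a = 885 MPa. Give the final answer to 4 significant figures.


sigma_a = sigma_f' * (2*Nf)^b
2*Nf = (sigma_a / sigma_f')^(1/b)
2*Nf = (885 / 1973)^(1/-0.071)
2*Nf = 80167.3
Nf = 40080 cycles


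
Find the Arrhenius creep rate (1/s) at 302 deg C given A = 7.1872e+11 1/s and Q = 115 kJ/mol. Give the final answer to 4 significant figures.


rate = A * exp(-Q / (R*T))
T = 302 + 273.15 = 575.15 K
rate = 7.1872e+11 * exp(-115e3 / (8.314 * 575.15))
rate = 25.82 1/s


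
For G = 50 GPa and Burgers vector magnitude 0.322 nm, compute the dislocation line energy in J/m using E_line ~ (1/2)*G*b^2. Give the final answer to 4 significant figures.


E = G*b^2/2
b = 0.322 nm = 3.22e-10 m
G = 50 GPa = 5e+10 Pa
E = 0.5 * 5e+10 * (3.22e-10)^2
E = 2.592e-09 J/m


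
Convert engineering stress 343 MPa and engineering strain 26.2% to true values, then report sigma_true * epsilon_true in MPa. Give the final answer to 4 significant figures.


sigma_true = sigma_eng * (1 + epsilon_eng)
sigma_true = 343 * (1 + 0.262) = 432.866 MPa
epsilon_true = ln(1 + epsilon_eng)
epsilon_true = ln(1 + 0.262) = 0.232698
sigma_true * epsilon_true = 432.866 * 0.232698 = 100.7 MPa


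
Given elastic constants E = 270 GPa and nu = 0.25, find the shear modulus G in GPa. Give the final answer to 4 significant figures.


G = E / (2*(1+nu))
G = 270 / (2*(1+0.25))
G = 108 GPa


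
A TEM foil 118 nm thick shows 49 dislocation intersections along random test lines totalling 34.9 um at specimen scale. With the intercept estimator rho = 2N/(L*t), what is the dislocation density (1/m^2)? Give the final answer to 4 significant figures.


rho = 2N / (L * t)
L = 34.9 um = 3.49e-05 m, t = 118 nm = 1.18e-07 m
rho = 2 * 49 / (3.49e-05 * 1.18e-07)
rho = 2.38e+13 1/m^2


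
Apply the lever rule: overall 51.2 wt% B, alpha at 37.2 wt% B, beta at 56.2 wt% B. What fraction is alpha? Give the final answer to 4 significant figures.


f_alpha = (C_beta - C0) / (C_beta - C_alpha)
f_alpha = (56.2 - 51.2) / (56.2 - 37.2)
f_alpha = 0.2632


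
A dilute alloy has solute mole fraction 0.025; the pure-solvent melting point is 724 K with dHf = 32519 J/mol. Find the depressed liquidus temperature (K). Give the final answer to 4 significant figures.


dT = R*Tm^2*x / dHf
dT = 8.314 * 724^2 * 0.025 / 32519
dT = 3.35035 K
T_new = 724 - 3.35035 = 720.6 K


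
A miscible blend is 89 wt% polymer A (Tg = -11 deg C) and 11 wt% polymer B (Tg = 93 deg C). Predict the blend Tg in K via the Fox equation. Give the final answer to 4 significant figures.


1/Tg = w1/Tg1 + w2/Tg2 (in Kelvin)
Tg1 = 262.15 K, Tg2 = 366.15 K
1/Tg = 0.89/262.15 + 0.11/366.15
Tg = 270.6 K


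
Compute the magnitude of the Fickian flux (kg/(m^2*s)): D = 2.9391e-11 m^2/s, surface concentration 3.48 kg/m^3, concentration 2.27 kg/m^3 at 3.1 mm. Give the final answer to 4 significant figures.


J = -D * (dC/dx) = D * (C1 - C2) / dx
J = 2.9391e-11 * (3.48 - 2.27) / 3.1e-03
J = 1.147e-08 kg/(m^2*s)


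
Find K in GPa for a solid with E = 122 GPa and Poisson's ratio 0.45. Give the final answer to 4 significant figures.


K = E / (3*(1-2*nu))
K = 122 / (3*(1-2*0.45))
K = 406.7 GPa


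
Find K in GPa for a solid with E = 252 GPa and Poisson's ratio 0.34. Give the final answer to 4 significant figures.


K = E / (3*(1-2*nu))
K = 252 / (3*(1-2*0.34))
K = 262.5 GPa


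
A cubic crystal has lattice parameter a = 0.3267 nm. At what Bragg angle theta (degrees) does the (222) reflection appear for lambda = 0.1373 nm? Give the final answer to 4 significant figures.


d = a / sqrt(h^2+k^2+l^2)
d = 0.3267 / sqrt(12) = 0.0943102 nm
lambda = 2*d*sin(theta)  =>  sin(theta) = lambda / (2*d)
sin(theta) = 0.1373 / (2 * 0.0943102) = 0.727917
theta = 46.71 deg


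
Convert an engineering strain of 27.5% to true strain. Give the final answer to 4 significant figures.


epsilon_true = ln(1 + epsilon_eng)
epsilon_true = ln(1 + 0.275)
epsilon_true = 0.2429


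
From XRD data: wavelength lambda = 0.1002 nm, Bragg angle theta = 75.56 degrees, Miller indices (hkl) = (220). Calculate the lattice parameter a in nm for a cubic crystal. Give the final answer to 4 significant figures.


d = lambda / (2*sin(theta))
d = 0.1002 / (2*sin(75.56 deg))
d = 0.0517343 nm
a = d * sqrt(h^2+k^2+l^2) = 0.0517343 * sqrt(8)
a = 0.1463 nm


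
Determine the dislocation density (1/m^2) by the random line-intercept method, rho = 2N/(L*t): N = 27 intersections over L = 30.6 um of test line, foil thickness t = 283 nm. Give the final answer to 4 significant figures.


rho = 2N / (L * t)
L = 30.6 um = 3.06e-05 m, t = 283 nm = 2.83e-07 m
rho = 2 * 27 / (3.06e-05 * 2.83e-07)
rho = 6.236e+12 1/m^2


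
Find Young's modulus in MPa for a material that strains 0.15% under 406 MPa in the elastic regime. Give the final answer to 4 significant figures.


E = sigma / epsilon
epsilon = 0.15% = 1.5e-03
E = 406 / 1.5e-03
E = 270700 MPa


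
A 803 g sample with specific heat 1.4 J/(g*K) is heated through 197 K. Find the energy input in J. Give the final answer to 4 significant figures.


Q = m * cp * dT
Q = 803 * 1.4 * 197
Q = 221500 J


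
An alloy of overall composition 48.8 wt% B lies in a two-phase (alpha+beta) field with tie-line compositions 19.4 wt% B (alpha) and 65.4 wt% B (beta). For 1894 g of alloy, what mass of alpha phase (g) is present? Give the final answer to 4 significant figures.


f_alpha = (C_beta - C0) / (C_beta - C_alpha)
f_alpha = (65.4 - 48.8) / (65.4 - 19.4) = 0.36087
m_alpha = f_alpha * m_total = 0.36087 * 1894 = 683.5 g


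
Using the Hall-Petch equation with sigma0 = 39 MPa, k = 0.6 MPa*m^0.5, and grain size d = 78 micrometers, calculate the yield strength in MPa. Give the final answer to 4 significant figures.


sigma_y = sigma0 + k / sqrt(d)
d = 78 um = 7.8e-05 m
sigma_y = 39 + 0.6 / sqrt(7.8e-05)
sigma_y = 106.9 MPa


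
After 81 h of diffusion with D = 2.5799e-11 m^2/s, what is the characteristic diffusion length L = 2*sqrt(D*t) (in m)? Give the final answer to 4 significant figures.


t = 81 hr = 291600 s
Diffusion length = 2*sqrt(D*t)
= 2*sqrt(2.5799e-11 * 291600)
= 5.486e-03 m


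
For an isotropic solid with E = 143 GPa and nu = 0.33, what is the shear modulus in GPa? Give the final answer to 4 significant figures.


G = E / (2*(1+nu))
G = 143 / (2*(1+0.33))
G = 53.76 GPa


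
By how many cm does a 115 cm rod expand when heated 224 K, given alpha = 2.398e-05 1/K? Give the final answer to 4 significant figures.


dL = L0 * alpha * dT
dL = 115 * 2.398e-05 * 224
dL = 0.6177 cm


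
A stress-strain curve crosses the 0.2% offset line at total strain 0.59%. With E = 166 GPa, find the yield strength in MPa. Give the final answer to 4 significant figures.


Offset strain = 0.002
Elastic strain at yield = total_strain - offset = 5.9e-03 - 0.002 = 3.9e-03
sigma_y = E * elastic_strain = 166000 * 3.9e-03
sigma_y = 647.4 MPa


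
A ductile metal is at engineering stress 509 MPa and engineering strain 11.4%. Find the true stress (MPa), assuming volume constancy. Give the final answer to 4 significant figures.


sigma_true = sigma_eng * (1 + epsilon_eng)
sigma_true = 509 * (1 + 0.114)
sigma_true = 567 MPa


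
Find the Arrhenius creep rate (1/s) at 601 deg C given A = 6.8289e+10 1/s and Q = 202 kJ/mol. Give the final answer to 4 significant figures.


rate = A * exp(-Q / (R*T))
T = 601 + 273.15 = 874.15 K
rate = 6.8289e+10 * exp(-202e3 / (8.314 * 874.15))
rate = 0.058 1/s


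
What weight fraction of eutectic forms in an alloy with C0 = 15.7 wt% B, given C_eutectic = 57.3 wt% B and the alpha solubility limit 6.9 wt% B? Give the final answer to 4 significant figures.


f_primary = (C_e - C0) / (C_e - C_alpha_max)
f_primary = (57.3 - 15.7) / (57.3 - 6.9)
f_primary = 0.825397
f_eutectic = 1 - 0.825397 = 0.1746


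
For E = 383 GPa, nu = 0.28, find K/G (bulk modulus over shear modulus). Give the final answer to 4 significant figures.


G = E / (2*(1+nu))
G = 383 / (2*(1+0.28)) = 149.609 GPa
K = E / (3*(1-2*nu))
K = 383 / (3*(1-2*0.28)) = 290.152 GPa
K/G = 290.152 / 149.609 = 1.939


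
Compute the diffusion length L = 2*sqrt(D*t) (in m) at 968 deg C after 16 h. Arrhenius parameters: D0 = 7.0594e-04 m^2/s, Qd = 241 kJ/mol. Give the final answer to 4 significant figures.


Step 1: D = D0 * exp(-Qd/(R*T))
T = 1241.15 K
D = 7.0594e-04 * exp(-241e3 / (8.314 * 1241.15)) = 5.0787e-14 m^2/s
Step 2: L = 2*sqrt(D*t)
t = 16 h = 57600 s
L = 2*sqrt(5.0787e-14 * 57600) = 1.082e-04 m


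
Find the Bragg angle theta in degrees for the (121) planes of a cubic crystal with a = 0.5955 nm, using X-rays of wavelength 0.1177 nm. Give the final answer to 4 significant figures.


d = a / sqrt(h^2+k^2+l^2)
d = 0.5955 / sqrt(6) = 0.243112 nm
lambda = 2*d*sin(theta)  =>  sin(theta) = lambda / (2*d)
sin(theta) = 0.1177 / (2 * 0.243112) = 0.24207
theta = 14.01 deg


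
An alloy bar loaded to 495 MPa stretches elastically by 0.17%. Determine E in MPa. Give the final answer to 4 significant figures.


E = sigma / epsilon
epsilon = 0.17% = 1.7e-03
E = 495 / 1.7e-03
E = 291200 MPa


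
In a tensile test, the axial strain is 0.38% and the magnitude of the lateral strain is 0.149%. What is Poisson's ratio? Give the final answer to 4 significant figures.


nu = -epsilon_lat / epsilon_axial
Lateral strain is contraction (negative), so using magnitudes:
nu = 0.149 / 0.38
nu = 0.3921


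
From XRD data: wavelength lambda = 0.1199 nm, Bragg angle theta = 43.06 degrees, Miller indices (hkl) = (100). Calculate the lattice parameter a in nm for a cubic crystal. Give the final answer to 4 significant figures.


d = lambda / (2*sin(theta))
d = 0.1199 / (2*sin(43.06 deg))
d = 0.0878049 nm
a = d * sqrt(h^2+k^2+l^2) = 0.0878049 * sqrt(1)
a = 0.0878 nm


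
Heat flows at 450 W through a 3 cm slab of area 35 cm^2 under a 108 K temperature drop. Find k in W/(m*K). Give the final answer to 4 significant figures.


k = Q*L / (A*dT)
L = 0.03 m, A = 3.5e-03 m^2
k = 450 * 0.03 / (3.5e-03 * 108)
k = 35.71 W/(m*K)


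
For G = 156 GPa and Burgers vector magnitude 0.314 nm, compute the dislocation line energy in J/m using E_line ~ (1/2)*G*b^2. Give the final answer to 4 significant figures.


E = G*b^2/2
b = 0.314 nm = 3.14e-10 m
G = 156 GPa = 1.56e+11 Pa
E = 0.5 * 1.56e+11 * (3.14e-10)^2
E = 7.69e-09 J/m


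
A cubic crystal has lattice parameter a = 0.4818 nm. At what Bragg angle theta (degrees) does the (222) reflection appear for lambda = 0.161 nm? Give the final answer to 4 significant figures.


d = a / sqrt(h^2+k^2+l^2)
d = 0.4818 / sqrt(12) = 0.139084 nm
lambda = 2*d*sin(theta)  =>  sin(theta) = lambda / (2*d)
sin(theta) = 0.161 / (2 * 0.139084) = 0.578788
theta = 35.37 deg


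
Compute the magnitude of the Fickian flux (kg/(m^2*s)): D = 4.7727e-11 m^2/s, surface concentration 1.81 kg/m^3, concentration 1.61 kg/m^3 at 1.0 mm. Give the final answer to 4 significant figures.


J = -D * (dC/dx) = D * (C1 - C2) / dx
J = 4.7727e-11 * (1.81 - 1.61) / 1e-03
J = 9.545e-09 kg/(m^2*s)


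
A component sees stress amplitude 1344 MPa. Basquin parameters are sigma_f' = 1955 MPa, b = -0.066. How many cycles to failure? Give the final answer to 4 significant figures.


sigma_a = sigma_f' * (2*Nf)^b
2*Nf = (sigma_a / sigma_f')^(1/b)
2*Nf = (1344 / 1955)^(1/-0.066)
2*Nf = 292.328
Nf = 146.2 cycles


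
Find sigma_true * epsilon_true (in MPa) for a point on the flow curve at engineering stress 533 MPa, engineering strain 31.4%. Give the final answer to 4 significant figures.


sigma_true = sigma_eng * (1 + epsilon_eng)
sigma_true = 533 * (1 + 0.314) = 700.362 MPa
epsilon_true = ln(1 + epsilon_eng)
epsilon_true = ln(1 + 0.314) = 0.273076
sigma_true * epsilon_true = 700.362 * 0.273076 = 191.3 MPa


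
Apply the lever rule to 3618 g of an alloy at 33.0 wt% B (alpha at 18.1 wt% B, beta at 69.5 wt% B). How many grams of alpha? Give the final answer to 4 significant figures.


f_alpha = (C_beta - C0) / (C_beta - C_alpha)
f_alpha = (69.5 - 33.0) / (69.5 - 18.1) = 0.710117
m_alpha = f_alpha * m_total = 0.710117 * 3618 = 2569 g


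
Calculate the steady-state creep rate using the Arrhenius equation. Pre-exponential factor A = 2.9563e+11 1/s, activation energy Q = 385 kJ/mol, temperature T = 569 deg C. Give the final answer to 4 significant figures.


rate = A * exp(-Q / (R*T))
T = 569 + 273.15 = 842.15 K
rate = 2.9563e+11 * exp(-385e3 / (8.314 * 842.15))
rate = 3.892e-13 1/s


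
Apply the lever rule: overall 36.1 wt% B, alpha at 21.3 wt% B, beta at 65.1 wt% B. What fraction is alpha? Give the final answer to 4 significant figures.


f_alpha = (C_beta - C0) / (C_beta - C_alpha)
f_alpha = (65.1 - 36.1) / (65.1 - 21.3)
f_alpha = 0.6621


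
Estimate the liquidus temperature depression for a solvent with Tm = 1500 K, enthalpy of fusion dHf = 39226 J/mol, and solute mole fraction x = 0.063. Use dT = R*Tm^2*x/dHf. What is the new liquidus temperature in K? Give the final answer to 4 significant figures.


dT = R*Tm^2*x / dHf
dT = 8.314 * 1500^2 * 0.063 / 39226
dT = 30.0441 K
T_new = 1500 - 30.0441 = 1470 K


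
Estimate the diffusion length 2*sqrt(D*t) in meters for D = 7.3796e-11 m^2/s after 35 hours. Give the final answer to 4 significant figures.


t = 35 hr = 126000 s
Diffusion length = 2*sqrt(D*t)
= 2*sqrt(7.3796e-11 * 126000)
= 6.099e-03 m


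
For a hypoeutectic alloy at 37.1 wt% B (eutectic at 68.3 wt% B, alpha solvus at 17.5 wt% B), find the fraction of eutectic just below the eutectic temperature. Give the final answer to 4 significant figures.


f_primary = (C_e - C0) / (C_e - C_alpha_max)
f_primary = (68.3 - 37.1) / (68.3 - 17.5)
f_primary = 0.614173
f_eutectic = 1 - 0.614173 = 0.3858


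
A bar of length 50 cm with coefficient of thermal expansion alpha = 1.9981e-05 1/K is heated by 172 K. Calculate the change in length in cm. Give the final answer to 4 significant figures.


dL = L0 * alpha * dT
dL = 50 * 1.9981e-05 * 172
dL = 0.1718 cm


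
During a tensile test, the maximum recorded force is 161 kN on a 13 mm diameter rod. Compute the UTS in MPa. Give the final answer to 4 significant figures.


A0 = pi*(d/2)^2 = pi*(13/2)^2 = 132.732 mm^2
UTS = F_max / A0 = 161*1000 / 132.732
UTS = 1213 MPa


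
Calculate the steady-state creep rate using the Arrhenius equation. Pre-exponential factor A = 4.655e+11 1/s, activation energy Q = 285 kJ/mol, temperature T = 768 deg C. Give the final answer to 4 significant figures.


rate = A * exp(-Q / (R*T))
T = 768 + 273.15 = 1041.15 K
rate = 4.655e+11 * exp(-285e3 / (8.314 * 1041.15))
rate = 2.338e-03 1/s


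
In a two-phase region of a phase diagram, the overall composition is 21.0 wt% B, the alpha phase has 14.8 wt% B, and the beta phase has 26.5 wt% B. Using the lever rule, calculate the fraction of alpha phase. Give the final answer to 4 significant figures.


f_alpha = (C_beta - C0) / (C_beta - C_alpha)
f_alpha = (26.5 - 21.0) / (26.5 - 14.8)
f_alpha = 0.4701


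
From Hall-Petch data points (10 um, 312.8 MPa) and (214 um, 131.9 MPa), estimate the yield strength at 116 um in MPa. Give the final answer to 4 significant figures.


sigma_y = sigma0 + k / sqrt(d)
1/sqrt(d1) = 1/sqrt(1e-05) = 316.228;  1/sqrt(d2) = 68.3586
k = (sigma1 - sigma2) / (1/sqrt(d1) - 1/sqrt(d2)) = (312.8 - 131.9) / (316.228 - 68.3586) = 0.72982 MPa*m^0.5
sigma0 = sigma1 - k/sqrt(d1) = 312.8 - 0.72982*316.228 = 82.0105 MPa
sigma_y(d3) = 82.0105 + 0.72982 / sqrt(1.16e-04) = 149.8 MPa


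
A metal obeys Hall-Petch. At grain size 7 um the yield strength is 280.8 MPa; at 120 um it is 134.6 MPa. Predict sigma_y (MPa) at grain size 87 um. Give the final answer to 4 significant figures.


sigma_y = sigma0 + k / sqrt(d)
1/sqrt(d1) = 1/sqrt(7e-06) = 377.964;  1/sqrt(d2) = 91.2871
k = (sigma1 - sigma2) / (1/sqrt(d1) - 1/sqrt(d2)) = (280.8 - 134.6) / (377.964 - 91.2871) = 0.509981 MPa*m^0.5
sigma0 = sigma1 - k/sqrt(d1) = 280.8 - 0.509981*377.964 = 88.0453 MPa
sigma_y(d3) = 88.0453 + 0.509981 / sqrt(8.7e-05) = 142.7 MPa


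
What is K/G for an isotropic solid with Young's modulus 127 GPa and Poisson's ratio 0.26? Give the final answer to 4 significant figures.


G = E / (2*(1+nu))
G = 127 / (2*(1+0.26)) = 50.3968 GPa
K = E / (3*(1-2*nu))
K = 127 / (3*(1-2*0.26)) = 88.1944 GPa
K/G = 88.1944 / 50.3968 = 1.75


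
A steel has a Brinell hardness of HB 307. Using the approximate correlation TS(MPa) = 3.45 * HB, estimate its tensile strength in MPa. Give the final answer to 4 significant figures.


TS (MPa) = 3.45 * HB
TS = 3.45 * 307
TS = 1059 MPa


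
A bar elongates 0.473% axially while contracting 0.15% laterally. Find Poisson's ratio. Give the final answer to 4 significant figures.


nu = -epsilon_lat / epsilon_axial
Lateral strain is contraction (negative), so using magnitudes:
nu = 0.15 / 0.473
nu = 0.3171


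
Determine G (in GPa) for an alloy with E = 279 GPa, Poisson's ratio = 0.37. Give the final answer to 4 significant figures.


G = E / (2*(1+nu))
G = 279 / (2*(1+0.37))
G = 101.8 GPa


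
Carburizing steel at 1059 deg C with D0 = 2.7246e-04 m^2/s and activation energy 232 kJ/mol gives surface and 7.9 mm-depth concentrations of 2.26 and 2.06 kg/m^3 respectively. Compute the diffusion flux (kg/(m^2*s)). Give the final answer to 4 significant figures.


Step 1: D = D0 * exp(-Qd/(R*T))
T = 1059 + 273.15 = 1332.15 K
D = 2.7246e-04 * exp(-232e3 / (8.314 * 1332.15)) = 2.17808e-13 m^2/s
Step 2: J = D * (C1 - C2) / dx
J = 2.17808e-13 * (2.26 - 2.06) / 7.9e-03
J = 5.514e-12 kg/(m^2*s)


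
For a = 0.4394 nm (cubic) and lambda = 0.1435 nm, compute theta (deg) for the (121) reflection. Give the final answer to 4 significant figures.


d = a / sqrt(h^2+k^2+l^2)
d = 0.4394 / sqrt(6) = 0.179384 nm
lambda = 2*d*sin(theta)  =>  sin(theta) = lambda / (2*d)
sin(theta) = 0.1435 / (2 * 0.179384) = 0.399979
theta = 23.58 deg


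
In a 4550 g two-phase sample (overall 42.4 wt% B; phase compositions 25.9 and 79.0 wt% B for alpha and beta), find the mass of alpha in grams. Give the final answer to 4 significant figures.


f_alpha = (C_beta - C0) / (C_beta - C_alpha)
f_alpha = (79.0 - 42.4) / (79.0 - 25.9) = 0.689266
m_alpha = f_alpha * m_total = 0.689266 * 4550 = 3136 g


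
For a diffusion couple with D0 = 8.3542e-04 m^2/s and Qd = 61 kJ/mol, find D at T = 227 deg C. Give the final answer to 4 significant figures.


D = D0 * exp(-Qd / (R*T))
T = 500.15 K
D = 8.3542e-04 * exp(-61e3 / (8.314 * 500.15))
D = 3.556e-10 m^2/s


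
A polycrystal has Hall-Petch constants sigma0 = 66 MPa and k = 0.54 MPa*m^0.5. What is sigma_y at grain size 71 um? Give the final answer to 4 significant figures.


sigma_y = sigma0 + k / sqrt(d)
d = 71 um = 7.1e-05 m
sigma_y = 66 + 0.54 / sqrt(7.1e-05)
sigma_y = 130.1 MPa


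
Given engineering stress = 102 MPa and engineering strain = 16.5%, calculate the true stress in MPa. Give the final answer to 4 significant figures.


sigma_true = sigma_eng * (1 + epsilon_eng)
sigma_true = 102 * (1 + 0.165)
sigma_true = 118.8 MPa


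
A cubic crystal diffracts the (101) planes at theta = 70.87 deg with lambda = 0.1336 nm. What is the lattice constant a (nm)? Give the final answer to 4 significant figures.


d = lambda / (2*sin(theta))
d = 0.1336 / (2*sin(70.87 deg))
d = 0.0707045 nm
a = d * sqrt(h^2+k^2+l^2) = 0.0707045 * sqrt(2)
a = 0.09999 nm


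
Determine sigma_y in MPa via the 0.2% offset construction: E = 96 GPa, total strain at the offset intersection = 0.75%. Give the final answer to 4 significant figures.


Offset strain = 0.002
Elastic strain at yield = total_strain - offset = 7.5e-03 - 0.002 = 5.5e-03
sigma_y = E * elastic_strain = 96000 * 5.5e-03
sigma_y = 528 MPa


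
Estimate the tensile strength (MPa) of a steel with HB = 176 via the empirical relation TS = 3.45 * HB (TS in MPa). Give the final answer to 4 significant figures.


TS (MPa) = 3.45 * HB
TS = 3.45 * 176
TS = 607.2 MPa


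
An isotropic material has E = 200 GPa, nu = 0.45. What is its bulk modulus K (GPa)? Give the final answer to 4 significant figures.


K = E / (3*(1-2*nu))
K = 200 / (3*(1-2*0.45))
K = 666.7 GPa


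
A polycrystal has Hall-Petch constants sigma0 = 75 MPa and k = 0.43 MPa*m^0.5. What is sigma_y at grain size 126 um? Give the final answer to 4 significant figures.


sigma_y = sigma0 + k / sqrt(d)
d = 126 um = 1.26e-04 m
sigma_y = 75 + 0.43 / sqrt(1.26e-04)
sigma_y = 113.3 MPa


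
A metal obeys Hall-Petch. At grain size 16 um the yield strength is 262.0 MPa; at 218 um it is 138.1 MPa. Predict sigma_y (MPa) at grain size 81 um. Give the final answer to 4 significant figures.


sigma_y = sigma0 + k / sqrt(d)
1/sqrt(d1) = 1/sqrt(1.6e-05) = 250;  1/sqrt(d2) = 67.7285
k = (sigma1 - sigma2) / (1/sqrt(d1) - 1/sqrt(d2)) = (262.0 - 138.1) / (250 - 67.7285) = 0.679755 MPa*m^0.5
sigma0 = sigma1 - k/sqrt(d1) = 262.0 - 0.679755*250 = 92.0612 MPa
sigma_y(d3) = 92.0612 + 0.679755 / sqrt(8.1e-05) = 167.6 MPa


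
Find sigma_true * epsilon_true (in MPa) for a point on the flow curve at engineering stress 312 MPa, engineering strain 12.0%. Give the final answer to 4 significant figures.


sigma_true = sigma_eng * (1 + epsilon_eng)
sigma_true = 312 * (1 + 0.12) = 349.44 MPa
epsilon_true = ln(1 + epsilon_eng)
epsilon_true = ln(1 + 0.12) = 0.113329
sigma_true * epsilon_true = 349.44 * 0.113329 = 39.6 MPa


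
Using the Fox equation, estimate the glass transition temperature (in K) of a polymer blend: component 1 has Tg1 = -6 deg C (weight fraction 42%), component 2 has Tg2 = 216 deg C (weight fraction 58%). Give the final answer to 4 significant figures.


1/Tg = w1/Tg1 + w2/Tg2 (in Kelvin)
Tg1 = 267.15 K, Tg2 = 489.15 K
1/Tg = 0.42/267.15 + 0.58/489.15
Tg = 362.6 K


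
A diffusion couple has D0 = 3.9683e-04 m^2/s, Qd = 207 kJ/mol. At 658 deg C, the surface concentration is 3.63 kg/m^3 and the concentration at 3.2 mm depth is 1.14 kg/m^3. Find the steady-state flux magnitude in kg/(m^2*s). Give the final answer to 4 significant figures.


Step 1: D = D0 * exp(-Qd/(R*T))
T = 658 + 273.15 = 931.15 K
D = 3.9683e-04 * exp(-207e3 / (8.314 * 931.15)) = 9.68555e-16 m^2/s
Step 2: J = D * (C1 - C2) / dx
J = 9.68555e-16 * (3.63 - 1.14) / 3.2e-03
J = 7.537e-13 kg/(m^2*s)


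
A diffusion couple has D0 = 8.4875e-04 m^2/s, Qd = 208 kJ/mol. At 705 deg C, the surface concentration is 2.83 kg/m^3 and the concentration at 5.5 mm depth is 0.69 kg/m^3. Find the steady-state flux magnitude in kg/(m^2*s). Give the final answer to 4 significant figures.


Step 1: D = D0 * exp(-Qd/(R*T))
T = 705 + 273.15 = 978.15 K
D = 8.4875e-04 * exp(-208e3 / (8.314 * 978.15)) = 6.62025e-15 m^2/s
Step 2: J = D * (C1 - C2) / dx
J = 6.62025e-15 * (2.83 - 0.69) / 5.5e-03
J = 2.576e-12 kg/(m^2*s)


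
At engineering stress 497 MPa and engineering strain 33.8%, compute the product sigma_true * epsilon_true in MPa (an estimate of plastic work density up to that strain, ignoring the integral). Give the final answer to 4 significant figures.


sigma_true = sigma_eng * (1 + epsilon_eng)
sigma_true = 497 * (1 + 0.338) = 664.986 MPa
epsilon_true = ln(1 + epsilon_eng)
epsilon_true = ln(1 + 0.338) = 0.291176
sigma_true * epsilon_true = 664.986 * 0.291176 = 193.6 MPa


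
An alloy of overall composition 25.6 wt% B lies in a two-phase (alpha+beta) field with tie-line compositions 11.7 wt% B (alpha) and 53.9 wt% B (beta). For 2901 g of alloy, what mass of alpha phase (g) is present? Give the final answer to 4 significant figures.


f_alpha = (C_beta - C0) / (C_beta - C_alpha)
f_alpha = (53.9 - 25.6) / (53.9 - 11.7) = 0.670616
m_alpha = f_alpha * m_total = 0.670616 * 2901 = 1945 g


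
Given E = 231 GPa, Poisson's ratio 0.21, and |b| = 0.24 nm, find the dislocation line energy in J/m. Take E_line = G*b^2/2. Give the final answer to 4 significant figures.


Step 1: G = E / (2*(1+nu))
G = 231 / (2*(1+0.21)) = 95.4545 GPa = 9.54545e+10 Pa
Step 2: E_line = G*b^2/2
b = 0.24 nm = 2.4e-10 m
E_line = 0.5 * 9.54545e+10 * (2.4e-10)^2 = 2.749e-09 J/m


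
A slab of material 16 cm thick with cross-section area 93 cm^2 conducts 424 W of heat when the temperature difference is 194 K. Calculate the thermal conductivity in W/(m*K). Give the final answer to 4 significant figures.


k = Q*L / (A*dT)
L = 0.16 m, A = 9.3e-03 m^2
k = 424 * 0.16 / (9.3e-03 * 194)
k = 37.6 W/(m*K)


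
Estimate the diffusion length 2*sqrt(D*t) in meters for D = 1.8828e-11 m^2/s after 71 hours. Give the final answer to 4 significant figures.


t = 71 hr = 255600 s
Diffusion length = 2*sqrt(D*t)
= 2*sqrt(1.8828e-11 * 255600)
= 4.387e-03 m


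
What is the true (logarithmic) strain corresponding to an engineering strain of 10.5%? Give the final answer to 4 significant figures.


epsilon_true = ln(1 + epsilon_eng)
epsilon_true = ln(1 + 0.105)
epsilon_true = 0.09985


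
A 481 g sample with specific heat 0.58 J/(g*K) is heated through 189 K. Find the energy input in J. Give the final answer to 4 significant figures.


Q = m * cp * dT
Q = 481 * 0.58 * 189
Q = 52730 J


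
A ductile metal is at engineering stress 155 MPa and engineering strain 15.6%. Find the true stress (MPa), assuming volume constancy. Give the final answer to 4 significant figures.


sigma_true = sigma_eng * (1 + epsilon_eng)
sigma_true = 155 * (1 + 0.156)
sigma_true = 179.2 MPa


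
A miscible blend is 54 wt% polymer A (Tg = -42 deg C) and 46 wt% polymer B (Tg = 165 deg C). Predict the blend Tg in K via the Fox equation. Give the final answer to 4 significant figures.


1/Tg = w1/Tg1 + w2/Tg2 (in Kelvin)
Tg1 = 231.15 K, Tg2 = 438.15 K
1/Tg = 0.54/231.15 + 0.46/438.15
Tg = 295.3 K


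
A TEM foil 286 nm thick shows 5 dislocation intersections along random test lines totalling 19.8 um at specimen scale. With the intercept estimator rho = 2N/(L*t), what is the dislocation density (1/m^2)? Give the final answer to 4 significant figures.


rho = 2N / (L * t)
L = 19.8 um = 1.98e-05 m, t = 286 nm = 2.86e-07 m
rho = 2 * 5 / (1.98e-05 * 2.86e-07)
rho = 1.766e+12 1/m^2


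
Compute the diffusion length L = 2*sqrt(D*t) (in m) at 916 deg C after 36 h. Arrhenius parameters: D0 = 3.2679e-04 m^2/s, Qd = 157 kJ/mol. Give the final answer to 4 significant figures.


Step 1: D = D0 * exp(-Qd/(R*T))
T = 1189.15 K
D = 3.2679e-04 * exp(-157e3 / (8.314 * 1189.15)) = 4.14603e-11 m^2/s
Step 2: L = 2*sqrt(D*t)
t = 36 h = 129600 s
L = 2*sqrt(4.14603e-11 * 129600) = 4.636e-03 m


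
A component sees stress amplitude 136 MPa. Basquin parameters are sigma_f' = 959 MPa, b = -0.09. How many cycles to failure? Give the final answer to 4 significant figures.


sigma_a = sigma_f' * (2*Nf)^b
2*Nf = (sigma_a / sigma_f')^(1/b)
2*Nf = (136 / 959)^(1/-0.09)
2*Nf = 2.66275e+09
Nf = 1.331e+09 cycles


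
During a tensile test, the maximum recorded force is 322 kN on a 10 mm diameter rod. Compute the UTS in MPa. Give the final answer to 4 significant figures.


A0 = pi*(d/2)^2 = pi*(10/2)^2 = 78.5398 mm^2
UTS = F_max / A0 = 322*1000 / 78.5398
UTS = 4100 MPa


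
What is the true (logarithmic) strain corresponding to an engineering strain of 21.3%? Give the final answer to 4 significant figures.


epsilon_true = ln(1 + epsilon_eng)
epsilon_true = ln(1 + 0.213)
epsilon_true = 0.1931


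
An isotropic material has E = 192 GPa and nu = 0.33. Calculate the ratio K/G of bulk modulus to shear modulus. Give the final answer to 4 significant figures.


G = E / (2*(1+nu))
G = 192 / (2*(1+0.33)) = 72.1805 GPa
K = E / (3*(1-2*nu))
K = 192 / (3*(1-2*0.33)) = 188.235 GPa
K/G = 188.235 / 72.1805 = 2.608


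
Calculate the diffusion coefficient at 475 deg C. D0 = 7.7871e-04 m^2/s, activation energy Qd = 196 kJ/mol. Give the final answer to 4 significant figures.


D = D0 * exp(-Qd / (R*T))
T = 748.15 K
D = 7.7871e-04 * exp(-196e3 / (8.314 * 748.15))
D = 1.609e-17 m^2/s


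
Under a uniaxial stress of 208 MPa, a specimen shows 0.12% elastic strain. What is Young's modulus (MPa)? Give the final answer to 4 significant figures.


E = sigma / epsilon
epsilon = 0.12% = 1.2e-03
E = 208 / 1.2e-03
E = 173300 MPa


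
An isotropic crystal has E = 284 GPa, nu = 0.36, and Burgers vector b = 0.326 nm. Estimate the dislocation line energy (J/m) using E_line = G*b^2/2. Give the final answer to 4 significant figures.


Step 1: G = E / (2*(1+nu))
G = 284 / (2*(1+0.36)) = 104.412 GPa = 1.04412e+11 Pa
Step 2: E_line = G*b^2/2
b = 0.326 nm = 3.26e-10 m
E_line = 0.5 * 1.04412e+11 * (3.26e-10)^2 = 5.548e-09 J/m


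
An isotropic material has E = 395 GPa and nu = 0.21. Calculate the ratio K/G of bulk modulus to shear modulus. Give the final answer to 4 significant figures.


G = E / (2*(1+nu))
G = 395 / (2*(1+0.21)) = 163.223 GPa
K = E / (3*(1-2*nu))
K = 395 / (3*(1-2*0.21)) = 227.011 GPa
K/G = 227.011 / 163.223 = 1.391


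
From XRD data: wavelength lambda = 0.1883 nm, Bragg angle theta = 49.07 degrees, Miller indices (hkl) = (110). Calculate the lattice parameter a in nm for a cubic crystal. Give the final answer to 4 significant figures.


d = lambda / (2*sin(theta))
d = 0.1883 / (2*sin(49.07 deg))
d = 0.124618 nm
a = d * sqrt(h^2+k^2+l^2) = 0.124618 * sqrt(2)
a = 0.1762 nm


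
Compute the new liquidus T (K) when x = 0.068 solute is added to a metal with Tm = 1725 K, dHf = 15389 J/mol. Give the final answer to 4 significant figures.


dT = R*Tm^2*x / dHf
dT = 8.314 * 1725^2 * 0.068 / 15389
dT = 109.317 K
T_new = 1725 - 109.317 = 1616 K


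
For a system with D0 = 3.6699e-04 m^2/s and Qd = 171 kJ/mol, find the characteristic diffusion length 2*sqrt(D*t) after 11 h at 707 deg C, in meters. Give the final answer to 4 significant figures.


Step 1: D = D0 * exp(-Qd/(R*T))
T = 980.15 K
D = 3.6699e-04 * exp(-171e3 / (8.314 * 980.15)) = 2.82689e-13 m^2/s
Step 2: L = 2*sqrt(D*t)
t = 11 h = 39600 s
L = 2*sqrt(2.82689e-13 * 39600) = 2.116e-04 m


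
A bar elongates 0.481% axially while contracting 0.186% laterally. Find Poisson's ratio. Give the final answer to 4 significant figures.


nu = -epsilon_lat / epsilon_axial
Lateral strain is contraction (negative), so using magnitudes:
nu = 0.186 / 0.481
nu = 0.3867


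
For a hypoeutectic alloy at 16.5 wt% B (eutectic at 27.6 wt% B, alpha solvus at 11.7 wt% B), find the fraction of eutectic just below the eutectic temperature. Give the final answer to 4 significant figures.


f_primary = (C_e - C0) / (C_e - C_alpha_max)
f_primary = (27.6 - 16.5) / (27.6 - 11.7)
f_primary = 0.698113
f_eutectic = 1 - 0.698113 = 0.3019


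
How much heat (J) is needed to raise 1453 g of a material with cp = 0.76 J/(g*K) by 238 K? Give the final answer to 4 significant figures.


Q = m * cp * dT
Q = 1453 * 0.76 * 238
Q = 262800 J


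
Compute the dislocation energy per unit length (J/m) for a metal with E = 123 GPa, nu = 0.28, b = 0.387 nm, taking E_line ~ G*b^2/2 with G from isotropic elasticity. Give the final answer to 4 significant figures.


Step 1: G = E / (2*(1+nu))
G = 123 / (2*(1+0.28)) = 48.0469 GPa = 4.80469e+10 Pa
Step 2: E_line = G*b^2/2
b = 0.387 nm = 3.87e-10 m
E_line = 0.5 * 4.80469e+10 * (3.87e-10)^2 = 3.598e-09 J/m


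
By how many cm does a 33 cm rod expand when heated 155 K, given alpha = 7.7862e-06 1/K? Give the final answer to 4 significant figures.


dL = L0 * alpha * dT
dL = 33 * 7.7862e-06 * 155
dL = 0.03983 cm


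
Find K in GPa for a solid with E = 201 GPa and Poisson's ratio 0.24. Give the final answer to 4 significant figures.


K = E / (3*(1-2*nu))
K = 201 / (3*(1-2*0.24))
K = 128.8 GPa


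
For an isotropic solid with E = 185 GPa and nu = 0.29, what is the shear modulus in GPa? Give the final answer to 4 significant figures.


G = E / (2*(1+nu))
G = 185 / (2*(1+0.29))
G = 71.71 GPa


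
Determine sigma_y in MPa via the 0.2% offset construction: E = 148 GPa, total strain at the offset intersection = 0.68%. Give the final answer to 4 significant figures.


Offset strain = 0.002
Elastic strain at yield = total_strain - offset = 6.8e-03 - 0.002 = 4.8e-03
sigma_y = E * elastic_strain = 148000 * 4.8e-03
sigma_y = 710.4 MPa


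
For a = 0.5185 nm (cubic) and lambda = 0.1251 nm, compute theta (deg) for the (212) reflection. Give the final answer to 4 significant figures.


d = a / sqrt(h^2+k^2+l^2)
d = 0.5185 / sqrt(9) = 0.172833 nm
lambda = 2*d*sin(theta)  =>  sin(theta) = lambda / (2*d)
sin(theta) = 0.1251 / (2 * 0.172833) = 0.361909
theta = 21.22 deg


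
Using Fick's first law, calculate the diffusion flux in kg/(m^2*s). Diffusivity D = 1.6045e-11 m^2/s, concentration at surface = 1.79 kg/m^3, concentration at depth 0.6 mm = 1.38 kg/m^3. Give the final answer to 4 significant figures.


J = -D * (dC/dx) = D * (C1 - C2) / dx
J = 1.6045e-11 * (1.79 - 1.38) / 6e-04
J = 1.096e-08 kg/(m^2*s)
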